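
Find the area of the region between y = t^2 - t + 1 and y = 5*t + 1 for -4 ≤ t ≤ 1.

72

The difference (t^2 - t + 1) - (5*t + 1) = t^2 - 6*t changes sign at t = 0 inside [-4, 1], so split the integral there.
∫[-4,0] (t^2 - 6*t) dt = 208/3.
∫[0,1] (t^2 - 6*t) dt = -8/3; the area of that piece is 8/3.
Total area = 208/3 + 8/3 = 72.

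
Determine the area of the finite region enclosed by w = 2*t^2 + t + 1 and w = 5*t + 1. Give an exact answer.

8/3

Set the curves equal: 2*t^2 + t + 1 = 5*t + 1, so 2*t^2 - 4*t = 0, which factors as 2*t*(t - 2) = 0. The curves meet at t = 0, 2.
On [0, 2], w = 5*t + 1 is on top; that piece has area ∫[0,2] (-(2*t^2 - 4*t)) dt = 8/3.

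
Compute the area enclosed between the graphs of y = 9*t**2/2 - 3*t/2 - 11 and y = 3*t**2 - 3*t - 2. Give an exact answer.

125/4

Set the curves equal: 9*t**2/2 - 3*t/2 - 11 = 3*t**2 - 3*t - 2, so 3*t**2/2 + 3*t/2 - 9 = 0, which factors as 3*(t - 2)*(t + 3)/2 = 0. The curves meet at t = -3, 2.
On [-3, 2], y = 3*t**2 - 3*t - 2 is on top; that piece has area ∫[-3,2] (-(3*t**2/2 + 3*t/2 - 9)) dt = 125/4.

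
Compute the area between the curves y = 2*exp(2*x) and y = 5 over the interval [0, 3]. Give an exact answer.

The difference (2*exp(2*x)) - (5) = 2*exp(2*x) - 5 changes sign at x = -log(2)/2 + log(5)/2 inside [0, 3], so split the integral there.
∫[0,-log(2)/2 + log(5)/2] (2*exp(2*x) - 5) dx = log(4*sqrt(10)/125) + 3/2; the area of that piece is -3/2 + log(25*sqrt(10)/8).
∫[-log(2)/2 + log(5)/2,3] (2*exp(2*x) - 5) dx = -35/2 - 5*log(2)/2 + 5*log(5)/2 + exp(6).
Total area = (-3/2 + log(25*sqrt(10)/8)) + (-35/2 - 5*log(2)/2 + 5*log(5)/2 + exp(6)) = -19 - 11*log(2)/2 + log(10)/2 + 9*log(5)/2 + exp(6).

-19 - 11*log(2)/2 + log(10)/2 + 9*log(5)/2 + exp(6)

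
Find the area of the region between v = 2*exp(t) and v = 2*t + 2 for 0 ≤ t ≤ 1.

-5 + 2*exp(1)

On [0, 1], (2*exp(t)) - (2*t + 2) = -2*t + 2*exp(t) - 2 is ≥ 0 throughout, so the area is a single integral of |-2*t + 2*exp(t) - 2|.
∫[0,1] (-2*t + 2*exp(t) - 2) dt = -5 + 2*exp(1).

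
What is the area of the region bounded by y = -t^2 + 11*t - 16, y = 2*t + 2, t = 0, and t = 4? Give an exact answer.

71/3

The difference (-t^2 + 11*t - 16) - (2*t + 2) = -t^2 + 9*t - 18 changes sign at t = 3 inside [0, 4], so split the integral there.
∫[0,3] (-t^2 + 9*t - 18) dt = -45/2; the area of that piece is 45/2.
∫[3,4] (-t^2 + 9*t - 18) dt = 7/6.
Total area = 45/2 + 7/6 = 71/3.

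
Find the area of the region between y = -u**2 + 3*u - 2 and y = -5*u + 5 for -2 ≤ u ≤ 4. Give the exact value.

54

The difference (-u**2 + 3*u - 2) - (-5*u + 5) = -u**2 + 8*u - 7 changes sign at u = 1 inside [-2, 4], so split the integral there.
∫[-2,1] (-u**2 + 8*u - 7) du = -36; the area of that piece is 36.
∫[1,4] (-u**2 + 8*u - 7) du = 18.
Total area = 36 + 18 = 54.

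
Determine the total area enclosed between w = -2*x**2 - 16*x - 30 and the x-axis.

8/3

The curve meets the x-axis where -2*x**2 - 16*x - 30 = 0, i.e. -2*(x + 3)*(x + 5) = 0, at x = -5, -3.
On [-5, -3] the curve lies above the axis; ∫[-5,-3] (-2*x**2 - 16*x - 30) dx = 8/3, giving area 8/3.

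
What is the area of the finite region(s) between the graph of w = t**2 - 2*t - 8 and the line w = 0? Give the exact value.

36

The curve meets the t-axis where t**2 - 2*t - 8 = 0, i.e. (t - 4)*(t + 2) = 0, at t = -2, 4.
On [-2, 4] the curve lies below the axis; ∫[-2,4] (t**2 - 2*t - 8) dt = -36, giving area 36.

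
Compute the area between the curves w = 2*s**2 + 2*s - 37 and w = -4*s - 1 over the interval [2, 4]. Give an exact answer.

The difference (2*s**2 + 2*s - 37) - (-4*s - 1) = 2*s**2 + 6*s - 36 changes sign at s = 3 inside [2, 4], so split the integral there.
∫[2,3] (2*s**2 + 6*s - 36) ds = -25/3; the area of that piece is 25/3.
∫[3,4] (2*s**2 + 6*s - 36) ds = 29/3.
Total area = 25/3 + 29/3 = 18.

18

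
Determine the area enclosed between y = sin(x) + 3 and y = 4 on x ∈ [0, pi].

On [0, pi], (sin(x) + 3) - (4) = sin(x) - 1 is ≤ 0 throughout, so the area is a single integral of |sin(x) - 1|.
∫[0,pi] (sin(x) - 1) dx = 2 - pi; the area of that piece is -2 + pi.

-2 + pi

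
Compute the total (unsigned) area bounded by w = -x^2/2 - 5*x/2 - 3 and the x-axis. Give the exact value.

1/12

The curve meets the x-axis where -x^2/2 - 5*x/2 - 3 = 0, i.e. -(x + 2)*(x + 3)/2 = 0, at x = -3, -2.
On [-3, -2] the curve lies above the axis; ∫[-3,-2] (-x^2/2 - 5*x/2 - 3) dx = 1/12, giving area 1/12.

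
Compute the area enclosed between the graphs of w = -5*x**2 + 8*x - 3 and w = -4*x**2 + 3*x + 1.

Set the curves equal: -5*x**2 + 8*x - 3 = -4*x**2 + 3*x + 1, so -x**2 + 5*x - 4 = 0, which factors as -(x - 4)*(x - 1) = 0. The curves meet at x = 1, 4.
On [1, 4], w = -5*x**2 + 8*x - 3 is on top; that piece has area ∫[1,4] (-x**2 + 5*x - 4) dx = 9/2.

9/2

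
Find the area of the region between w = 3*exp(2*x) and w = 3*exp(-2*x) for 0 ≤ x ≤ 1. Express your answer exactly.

-3 + 3*exp(-2)/2 + 3*exp(2)/2

On [0, 1], (3*exp(2*x)) - (3*exp(-2*x)) = 3*exp(2*x) - 3*exp(-2*x) is ≥ 0 throughout, so the area is a single integral of |3*exp(2*x) - 3*exp(-2*x)|.
∫[0,1] (3*exp(2*x) - 3*exp(-2*x)) dx = -3 + 3*exp(-2)/2 + 3*exp(2)/2.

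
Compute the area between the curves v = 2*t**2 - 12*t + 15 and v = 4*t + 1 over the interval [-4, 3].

The difference (2*t**2 - 12*t + 15) - (4*t + 1) = 2*t**2 - 16*t + 14 changes sign at t = 1 inside [-4, 3], so split the integral there.
∫[-4,1] (2*t**2 - 16*t + 14) dt = 700/3.
∫[1,3] (2*t**2 - 16*t + 14) dt = -56/3; the area of that piece is 56/3.
Total area = 700/3 + 56/3 = 252.

252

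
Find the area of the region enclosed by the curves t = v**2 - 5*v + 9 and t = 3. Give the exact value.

Both boundary curves give t as a function of v, so integrate with respect to v. Setting them equal: v**2 - 5*v + 6 = 0, i.e. (v - 3)*(v - 2) = 0, so they meet at v = 2, 3.
For v in [2, 3], t = v**2 - 5*v + 9 is on the left; area = ∫[2,3] (-(v**2 - 5*v + 6)) dv = 1/6.

1/6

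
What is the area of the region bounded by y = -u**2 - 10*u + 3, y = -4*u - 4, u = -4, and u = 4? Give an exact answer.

310/3

The difference (-u**2 - 10*u + 3) - (-4*u - 4) = -u**2 - 6*u + 7 changes sign at u = 1 inside [-4, 4], so split the integral there.
∫[-4,1] (-u**2 - 6*u + 7) du = 175/3.
∫[1,4] (-u**2 - 6*u + 7) du = -45; the area of that piece is 45.
Total area = 175/3 + 45 = 310/3.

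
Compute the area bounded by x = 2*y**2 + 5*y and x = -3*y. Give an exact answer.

Both boundary curves give x as a function of y, so integrate with respect to y. Setting them equal: 2*y**2 + 8*y = 0, i.e. 2*y*(y + 4) = 0, so they meet at y = -4, 0.
For y in [-4, 0], x = 2*y**2 + 5*y is on the left; area = ∫[-4,0] (-(2*y**2 + 8*y)) dy = 64/3.

64/3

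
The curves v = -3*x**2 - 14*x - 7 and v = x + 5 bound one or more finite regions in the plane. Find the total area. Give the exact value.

Set the curves equal: -3*x**2 - 14*x - 7 = x + 5, so -3*x**2 - 15*x - 12 = 0, which factors as -3*(x + 1)*(x + 4) = 0. The curves meet at x = -4, -1.
On [-4, -1], v = -3*x**2 - 14*x - 7 is on top; that piece has area ∫[-4,-1] (-3*x**2 - 15*x - 12) dx = 27/2.

27/2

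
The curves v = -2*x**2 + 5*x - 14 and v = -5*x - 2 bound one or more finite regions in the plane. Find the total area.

1/3

Set the curves equal: -2*x**2 + 5*x - 14 = -5*x - 2, so -2*x**2 + 10*x - 12 = 0, which factors as -2*(x - 3)*(x - 2) = 0. The curves meet at x = 2, 3.
On [2, 3], v = -2*x**2 + 5*x - 14 is on top; that piece has area ∫[2,3] (-2*x**2 + 10*x - 12) dx = 1/3.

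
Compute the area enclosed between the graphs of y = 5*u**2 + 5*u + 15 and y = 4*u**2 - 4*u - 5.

1/6

Set the curves equal: 5*u**2 + 5*u + 15 = 4*u**2 - 4*u - 5, so u**2 + 9*u + 20 = 0, which factors as (u + 4)*(u + 5) = 0. The curves meet at u = -5, -4.
On [-5, -4], y = 4*u**2 - 4*u - 5 is on top; that piece has area ∫[-5,-4] (-(u**2 + 9*u + 20)) du = 1/6.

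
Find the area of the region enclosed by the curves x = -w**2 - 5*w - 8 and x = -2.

1/6

Both boundary curves give x as a function of w, so integrate with respect to w. Setting them equal: -w**2 - 5*w - 6 = 0, i.e. -(w + 2)*(w + 3) = 0, so they meet at w = -3, -2.
For w in [-3, -2], x = -w**2 - 5*w - 8 is on the right; area = ∫[-3,-2] (-w**2 - 5*w - 6) dw = 1/6.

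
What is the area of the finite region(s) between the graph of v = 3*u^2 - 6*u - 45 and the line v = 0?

The curve meets the u-axis where 3*u^2 - 6*u - 45 = 0, i.e. 3*(u - 5)*(u + 3) = 0, at u = -3, 5.
On [-3, 5] the curve lies below the axis; ∫[-3,5] (3*u^2 - 6*u - 45) du = -256, giving area 256.

256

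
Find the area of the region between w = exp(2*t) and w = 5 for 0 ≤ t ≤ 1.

-19/2 + exp(2)/2 + 5*log(5)

The difference (exp(2*t)) - (5) = exp(2*t) - 5 changes sign at t = log(5)/2 inside [0, 1], so split the integral there.
∫[0,log(5)/2] (exp(2*t) - 5) dt = 2 - 5*log(5)/2; the area of that piece is -2 + 5*log(5)/2.
∫[log(5)/2,1] (exp(2*t) - 5) dt = -15/2 + exp(2)/2 + 5*log(5)/2.
Total area = (-2 + 5*log(5)/2) + (-15/2 + exp(2)/2 + 5*log(5)/2) = -19/2 + exp(2)/2 + 5*log(5).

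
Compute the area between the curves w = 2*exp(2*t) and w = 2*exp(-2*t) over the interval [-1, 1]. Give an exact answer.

The difference (2*exp(2*t)) - (2*exp(-2*t)) = 2*exp(2*t) - 2*exp(-2*t) changes sign at t = 0 inside [-1, 1], so split the integral there.
∫[-1,0] (2*exp(2*t) - 2*exp(-2*t)) dt = -exp(2) - exp(-2) + 2; the area of that piece is -2 + exp(-2) + exp(2).
∫[0,1] (2*exp(2*t) - 2*exp(-2*t)) dt = -2 + exp(-2) + exp(2).
Total area = (-2 + exp(-2) + exp(2)) + (-2 + exp(-2) + exp(2)) = -4 + 2*exp(-2) + 2*exp(2).

-4 + 2*exp(-2) + 2*exp(2)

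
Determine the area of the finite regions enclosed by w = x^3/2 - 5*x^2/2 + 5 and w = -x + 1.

Set the curves equal: x^3/2 - 5*x^2/2 + 5 = -x + 1, so x^3/2 - 5*x^2/2 + x + 4 = 0, which factors as (x - 4)*(x - 2)*(x + 1)/2 = 0. The curves meet at x = -1, 2, 4.
On [-1, 2], w = x^3/2 - 5*x^2/2 + 5 is on top; that piece has area ∫[-1,2] (x^3/2 - 5*x^2/2 + x + 4) dx = 63/8.
On [2, 4], w = -x + 1 is on top; that piece has area ∫[2,4] (-(x^3/2 - 5*x^2/2 + x + 4)) dx = 8/3.
Total enclosed area = 63/8 + 8/3 = 253/24.

253/24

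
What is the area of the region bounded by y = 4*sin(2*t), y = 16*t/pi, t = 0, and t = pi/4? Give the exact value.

On [0, pi/4], (4*sin(2*t)) - (16*t/pi) = -16*t/pi + 4*sin(2*t) is ≥ 0 throughout, so the area is a single integral of |-16*t/pi + 4*sin(2*t)|.
∫[0,pi/4] (-16*t/pi + 4*sin(2*t)) dt = 2 - pi/2.

2 - pi/2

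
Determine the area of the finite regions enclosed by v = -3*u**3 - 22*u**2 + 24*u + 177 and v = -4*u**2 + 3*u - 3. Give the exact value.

Set the curves equal: -3*u**3 - 22*u**2 + 24*u + 177 = -4*u**2 + 3*u - 3, so -3*u**3 - 18*u**2 + 21*u + 180 = 0, which factors as -3*(u - 3)*(u + 4)*(u + 5) = 0. The curves meet at u = -5, -4, 3.
On [-5, -4], v = -4*u**2 + 3*u - 3 is on top; that piece has area ∫[-5,-4] (-(-3*u**3 - 18*u**2 + 21*u + 180)) du = 15/4.
On [-4, 3], v = -3*u**3 - 22*u**2 + 24*u + 177 is on top; that piece has area ∫[-4,3] (-3*u**3 - 18*u**2 + 21*u + 180) du = 3087/4.
Total enclosed area = 15/4 + 3087/4 = 1551/2.

1551/2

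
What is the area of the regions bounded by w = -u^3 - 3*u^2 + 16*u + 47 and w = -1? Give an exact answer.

Set the curves equal: -u^3 - 3*u^2 + 16*u + 47 = -1, so -u^3 - 3*u^2 + 16*u + 48 = 0, which factors as -(u - 4)*(u + 3)*(u + 4) = 0. The curves meet at u = -4, -3, 4.
On [-4, -3], w = -1 is on top; that piece has area ∫[-4,-3] (-(-u^3 - 3*u^2 + 16*u + 48)) du = 5/4.
On [-3, 4], w = -u^3 - 3*u^2 + 16*u + 47 is on top; that piece has area ∫[-3,4] (-u^3 - 3*u^2 + 16*u + 48) du = 1029/4.
Total enclosed area = 5/4 + 1029/4 = 517/2.

517/2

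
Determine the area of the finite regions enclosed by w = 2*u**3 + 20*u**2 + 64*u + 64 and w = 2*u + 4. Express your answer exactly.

Set the curves equal: 2*u**3 + 20*u**2 + 64*u + 64 = 2*u + 4, so 2*u**3 + 20*u**2 + 62*u + 60 = 0, which factors as 2*(u + 2)*(u + 3)*(u + 5) = 0. The curves meet at u = -5, -3, -2.
On [-5, -3], w = 2*u**3 + 20*u**2 + 64*u + 64 is on top; that piece has area ∫[-5,-3] (2*u**3 + 20*u**2 + 62*u + 60) du = 16/3.
On [-3, -2], w = 2*u + 4 is on top; that piece has area ∫[-3,-2] (-(2*u**3 + 20*u**2 + 62*u + 60)) du = 5/6.
Total enclosed area = 16/3 + 5/6 = 37/6.

37/6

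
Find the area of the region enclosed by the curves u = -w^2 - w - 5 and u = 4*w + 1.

Both boundary curves give u as a function of w, so integrate with respect to w. Setting them equal: -w^2 - 5*w - 6 = 0, i.e. -(w + 2)*(w + 3) = 0, so they meet at w = -3, -2.
For w in [-3, -2], u = -w^2 - w - 5 is on the right; area = ∫[-3,-2] (-w^2 - 5*w - 6) dw = 1/6.

1/6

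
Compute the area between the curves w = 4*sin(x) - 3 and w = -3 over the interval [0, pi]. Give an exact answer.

8

On [0, pi], (4*sin(x) - 3) - (-3) = 4*sin(x) is ≥ 0 throughout, so the area is a single integral of |4*sin(x)|.
∫[0,pi] (4*sin(x)) dx = 8.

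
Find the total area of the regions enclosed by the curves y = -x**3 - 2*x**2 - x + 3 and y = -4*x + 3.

Set the curves equal: -x**3 - 2*x**2 - x + 3 = -4*x + 3, so -x**3 - 2*x**2 + 3*x = 0, which factors as -x*(x - 1)*(x + 3) = 0. The curves meet at x = -3, 0, 1.
On [-3, 0], y = -4*x + 3 is on top; that piece has area ∫[-3,0] (-(-x**3 - 2*x**2 + 3*x)) dx = 45/4.
On [0, 1], y = -x**3 - 2*x**2 - x + 3 is on top; that piece has area ∫[0,1] (-x**3 - 2*x**2 + 3*x) dx = 7/12.
Total enclosed area = 45/4 + 7/12 = 71/6.

71/6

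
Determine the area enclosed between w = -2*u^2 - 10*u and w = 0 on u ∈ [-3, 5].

The difference (-2*u^2 - 10*u) - (0) = -2*u^2 - 10*u changes sign at u = 0 inside [-3, 5], so split the integral there.
∫[-3,0] (-2*u^2 - 10*u) du = 27.
∫[0,5] (-2*u^2 - 10*u) du = -625/3; the area of that piece is 625/3.
Total area = 27 + 625/3 = 706/3.

706/3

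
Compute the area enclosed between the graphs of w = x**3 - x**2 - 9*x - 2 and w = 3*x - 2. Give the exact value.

937/12

Set the curves equal: x**3 - x**2 - 9*x - 2 = 3*x - 2, so x**3 - x**2 - 12*x = 0, which factors as x*(x - 4)*(x + 3) = 0. The curves meet at x = -3, 0, 4.
On [-3, 0], w = x**3 - x**2 - 9*x - 2 is on top; that piece has area ∫[-3,0] (x**3 - x**2 - 12*x) dx = 99/4.
On [0, 4], w = 3*x - 2 is on top; that piece has area ∫[0,4] (-(x**3 - x**2 - 12*x)) dx = 160/3.
Total enclosed area = 99/4 + 160/3 = 937/12.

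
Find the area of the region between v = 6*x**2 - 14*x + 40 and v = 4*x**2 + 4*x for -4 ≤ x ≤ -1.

297

On [-4, -1], (6*x**2 - 14*x + 40) - (4*x**2 + 4*x) = 2*x**2 - 18*x + 40 is ≥ 0 throughout, so the area is a single integral of |2*x**2 - 18*x + 40|.
∫[-4,-1] (2*x**2 - 18*x + 40) dx = 297.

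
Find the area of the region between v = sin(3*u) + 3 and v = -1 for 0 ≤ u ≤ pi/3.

2/3 + 4*pi/3

On [0, pi/3], (sin(3*u) + 3) - (-1) = sin(3*u) + 4 is ≥ 0 throughout, so the area is a single integral of |sin(3*u) + 4|.
∫[0,pi/3] (sin(3*u) + 4) du = 2/3 + 4*pi/3.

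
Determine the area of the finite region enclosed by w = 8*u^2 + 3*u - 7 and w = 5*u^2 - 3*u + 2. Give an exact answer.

32

Set the curves equal: 8*u^2 + 3*u - 7 = 5*u^2 - 3*u + 2, so 3*u^2 + 6*u - 9 = 0, which factors as 3*(u - 1)*(u + 3) = 0. The curves meet at u = -3, 1.
On [-3, 1], w = 5*u^2 - 3*u + 2 is on top; that piece has area ∫[-3,1] (-(3*u^2 + 6*u - 9)) du = 32.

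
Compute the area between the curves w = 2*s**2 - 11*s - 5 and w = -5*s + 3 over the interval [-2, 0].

10

The difference (2*s**2 - 11*s - 5) - (-5*s + 3) = 2*s**2 - 6*s - 8 changes sign at s = -1 inside [-2, 0], so split the integral there.
∫[-2,-1] (2*s**2 - 6*s - 8) ds = 17/3.
∫[-1,0] (2*s**2 - 6*s - 8) ds = -13/3; the area of that piece is 13/3.
Total area = 17/3 + 13/3 = 10.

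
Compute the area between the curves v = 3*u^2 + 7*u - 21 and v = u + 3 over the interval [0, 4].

72

The difference (3*u^2 + 7*u - 21) - (u + 3) = 3*u^2 + 6*u - 24 changes sign at u = 2 inside [0, 4], so split the integral there.
∫[0,2] (3*u^2 + 6*u - 24) du = -28; the area of that piece is 28.
∫[2,4] (3*u^2 + 6*u - 24) du = 44.
Total area = 28 + 44 = 72.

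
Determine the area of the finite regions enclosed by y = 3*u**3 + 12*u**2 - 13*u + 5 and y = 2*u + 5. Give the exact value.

Set the curves equal: 3*u**3 + 12*u**2 - 13*u + 5 = 2*u + 5, so 3*u**3 + 12*u**2 - 15*u = 0, which factors as 3*u*(u - 1)*(u + 5) = 0. The curves meet at u = -5, 0, 1.
On [-5, 0], y = 3*u**3 + 12*u**2 - 13*u + 5 is on top; that piece has area ∫[-5,0] (3*u**3 + 12*u**2 - 15*u) du = 875/4.
On [0, 1], y = 2*u + 5 is on top; that piece has area ∫[0,1] (-(3*u**3 + 12*u**2 - 15*u)) du = 11/4.
Total enclosed area = 875/4 + 11/4 = 443/2.

443/2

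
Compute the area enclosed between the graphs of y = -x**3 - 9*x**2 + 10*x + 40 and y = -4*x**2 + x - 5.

Set the curves equal: -x**3 - 9*x**2 + 10*x + 40 = -4*x**2 + x - 5, so -x**3 - 5*x**2 + 9*x + 45 = 0, which factors as -(x - 3)*(x + 3)*(x + 5) = 0. The curves meet at x = -5, -3, 3.
On [-5, -3], y = -4*x**2 + x - 5 is on top; that piece has area ∫[-5,-3] (-(-x**3 - 5*x**2 + 9*x + 45)) dx = 28/3.
On [-3, 3], y = -x**3 - 9*x**2 + 10*x + 40 is on top; that piece has area ∫[-3,3] (-x**3 - 5*x**2 + 9*x + 45) dx = 180.
Total enclosed area = 28/3 + 180 = 568/3.

568/3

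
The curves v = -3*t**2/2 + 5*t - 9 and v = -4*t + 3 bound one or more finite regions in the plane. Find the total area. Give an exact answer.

2

Set the curves equal: -3*t**2/2 + 5*t - 9 = -4*t + 3, so -3*t**2/2 + 9*t - 12 = 0, which factors as -3*(t - 4)*(t - 2)/2 = 0. The curves meet at t = 2, 4.
On [2, 4], v = -3*t**2/2 + 5*t - 9 is on top; that piece has area ∫[2,4] (-3*t**2/2 + 9*t - 12) dt = 2.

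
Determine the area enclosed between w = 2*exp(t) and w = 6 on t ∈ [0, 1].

8 - 2*exp(1)

On [0, 1], (2*exp(t)) - (6) = 2*exp(t) - 6 is ≤ 0 throughout, so the area is a single integral of |2*exp(t) - 6|.
∫[0,1] (2*exp(t) - 6) dt = -8 + 2*exp(1); the area of that piece is 8 - 2*exp(1).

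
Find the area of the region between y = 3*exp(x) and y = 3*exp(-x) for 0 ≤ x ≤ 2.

-6 + 3*exp(-2) + 3*exp(2)

On [0, 2], (3*exp(x)) - (3*exp(-x)) = 3*exp(x) - 3*exp(-x) is ≥ 0 throughout, so the area is a single integral of |3*exp(x) - 3*exp(-x)|.
∫[0,2] (3*exp(x) - 3*exp(-x)) dx = -6 + 3*exp(-2) + 3*exp(2).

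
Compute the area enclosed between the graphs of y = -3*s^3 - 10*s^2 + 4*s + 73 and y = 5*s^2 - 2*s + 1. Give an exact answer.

443/2

Set the curves equal: -3*s^3 - 10*s^2 + 4*s + 73 = 5*s^2 - 2*s + 1, so -3*s^3 - 15*s^2 + 6*s + 72 = 0, which factors as -3*(s - 2)*(s + 3)*(s + 4) = 0. The curves meet at s = -4, -3, 2.
On [-4, -3], y = 5*s^2 - 2*s + 1 is on top; that piece has area ∫[-4,-3] (-(-3*s^3 - 15*s^2 + 6*s + 72)) ds = 11/4.
On [-3, 2], y = -3*s^3 - 10*s^2 + 4*s + 73 is on top; that piece has area ∫[-3,2] (-3*s^3 - 15*s^2 + 6*s + 72) ds = 875/4.
Total enclosed area = 11/4 + 875/4 = 443/2.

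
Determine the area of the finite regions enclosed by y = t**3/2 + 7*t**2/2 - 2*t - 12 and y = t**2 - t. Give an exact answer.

443/12

Set the curves equal: t**3/2 + 7*t**2/2 - 2*t - 12 = t**2 - t, so t**3/2 + 5*t**2/2 - t - 12 = 0, which factors as (t - 2)*(t + 3)*(t + 4)/2 = 0. The curves meet at t = -4, -3, 2.
On [-4, -3], y = t**3/2 + 7*t**2/2 - 2*t - 12 is on top; that piece has area ∫[-4,-3] (t**3/2 + 5*t**2/2 - t - 12) dt = 11/24.
On [-3, 2], y = t**2 - t is on top; that piece has area ∫[-3,2] (-(t**3/2 + 5*t**2/2 - t - 12)) dt = 875/24.
Total enclosed area = 11/24 + 875/24 = 443/12.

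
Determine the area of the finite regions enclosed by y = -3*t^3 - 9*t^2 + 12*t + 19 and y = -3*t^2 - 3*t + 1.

253/4

Set the curves equal: -3*t^3 - 9*t^2 + 12*t + 19 = -3*t^2 - 3*t + 1, so -3*t^3 - 6*t^2 + 15*t + 18 = 0, which factors as -3*(t - 2)*(t + 1)*(t + 3) = 0. The curves meet at t = -3, -1, 2.
On [-3, -1], y = -3*t^2 - 3*t + 1 is on top; that piece has area ∫[-3,-1] (-(-3*t^3 - 6*t^2 + 15*t + 18)) dt = 16.
On [-1, 2], y = -3*t^3 - 9*t^2 + 12*t + 19 is on top; that piece has area ∫[-1,2] (-3*t^3 - 6*t^2 + 15*t + 18) dt = 189/4.
Total enclosed area = 16 + 189/4 = 253/4.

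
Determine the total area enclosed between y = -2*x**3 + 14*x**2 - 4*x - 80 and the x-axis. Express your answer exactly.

The curve meets the x-axis where -2*x**3 + 14*x**2 - 4*x - 80 = 0, i.e. -2*(x - 5)*(x - 4)*(x + 2) = 0, at x = -2, 4, 5.
On [-2, 4] the curve lies below the axis; ∫[-2,4] (-2*x**3 + 14*x**2 - 4*x - 80) dx = -288, giving area 288.
On [4, 5] the curve lies above the axis; ∫[4,5] (-2*x**3 + 14*x**2 - 4*x - 80) dx = 13/6, giving area 13/6.
Total area = 288 + 13/6 = 1741/6.

1741/6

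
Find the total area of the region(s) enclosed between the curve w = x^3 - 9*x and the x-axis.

81/2

The curve meets the x-axis where x^3 - 9*x = 0, i.e. x*(x - 3)*(x + 3) = 0, at x = -3, 0, 3.
On [-3, 0] the curve lies above the axis; ∫[-3,0] (x^3 - 9*x) dx = 81/4, giving area 81/4.
On [0, 3] the curve lies below the axis; ∫[0,3] (x^3 - 9*x) dx = -81/4, giving area 81/4.
Total area = 81/4 + 81/4 = 81/2.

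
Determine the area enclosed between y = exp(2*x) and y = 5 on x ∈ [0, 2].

The difference (exp(2*x)) - (5) = exp(2*x) - 5 changes sign at x = log(5)/2 inside [0, 2], so split the integral there.
∫[0,log(5)/2] (exp(2*x) - 5) dx = 2 - 5*log(5)/2; the area of that piece is -2 + 5*log(5)/2.
∫[log(5)/2,2] (exp(2*x) - 5) dx = -25/2 + 5*log(5)/2 + exp(4)/2.
Total area = (-2 + 5*log(5)/2) + (-25/2 + 5*log(5)/2 + exp(4)/2) = -29/2 + 5*log(5) + exp(4)/2.

-29/2 + 5*log(5) + exp(4)/2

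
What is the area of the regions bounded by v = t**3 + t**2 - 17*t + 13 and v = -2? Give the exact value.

Set the curves equal: t**3 + t**2 - 17*t + 13 = -2, so t**3 + t**2 - 17*t + 15 = 0, which factors as (t - 3)*(t - 1)*(t + 5) = 0. The curves meet at t = -5, 1, 3.
On [-5, 1], v = t**3 + t**2 - 17*t + 13 is on top; that piece has area ∫[-5,1] (t**3 + t**2 - 17*t + 15) dt = 180.
On [1, 3], v = -2 is on top; that piece has area ∫[1,3] (-(t**3 + t**2 - 17*t + 15)) dt = 28/3.
Total enclosed area = 180 + 28/3 = 568/3.

568/3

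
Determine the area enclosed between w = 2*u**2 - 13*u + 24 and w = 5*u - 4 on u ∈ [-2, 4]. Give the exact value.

The difference (2*u**2 - 13*u + 24) - (5*u - 4) = 2*u**2 - 18*u + 28 changes sign at u = 2 inside [-2, 4], so split the integral there.
∫[-2,2] (2*u**2 - 18*u + 28) du = 368/3.
∫[2,4] (2*u**2 - 18*u + 28) du = -44/3; the area of that piece is 44/3.
Total area = 368/3 + 44/3 = 412/3.

412/3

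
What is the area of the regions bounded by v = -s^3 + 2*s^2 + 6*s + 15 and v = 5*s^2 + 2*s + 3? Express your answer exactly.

131/4

Set the curves equal: -s^3 + 2*s^2 + 6*s + 15 = 5*s^2 + 2*s + 3, so -s^3 - 3*s^2 + 4*s + 12 = 0, which factors as -(s - 2)*(s + 2)*(s + 3) = 0. The curves meet at s = -3, -2, 2.
On [-3, -2], v = 5*s^2 + 2*s + 3 is on top; that piece has area ∫[-3,-2] (-(-s^3 - 3*s^2 + 4*s + 12)) ds = 3/4.
On [-2, 2], v = -s^3 + 2*s^2 + 6*s + 15 is on top; that piece has area ∫[-2,2] (-s^3 - 3*s^2 + 4*s + 12) ds = 32.
Total enclosed area = 3/4 + 32 = 131/4.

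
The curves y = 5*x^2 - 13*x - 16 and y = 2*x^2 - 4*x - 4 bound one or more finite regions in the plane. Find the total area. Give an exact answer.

Set the curves equal: 5*x^2 - 13*x - 16 = 2*x^2 - 4*x - 4, so 3*x^2 - 9*x - 12 = 0, which factors as 3*(x - 4)*(x + 1) = 0. The curves meet at x = -1, 4.
On [-1, 4], y = 2*x^2 - 4*x - 4 is on top; that piece has area ∫[-1,4] (-(3*x^2 - 9*x - 12)) dx = 125/2.

125/2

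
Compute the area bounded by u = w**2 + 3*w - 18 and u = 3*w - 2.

Both boundary curves give u as a function of w, so integrate with respect to w. Setting them equal: w**2 - 16 = 0, i.e. (w - 4)*(w + 4) = 0, so they meet at w = -4, 4.
For w in [-4, 4], u = w**2 + 3*w - 18 is on the left; area = ∫[-4,4] (-(w**2 - 16)) dw = 256/3.

256/3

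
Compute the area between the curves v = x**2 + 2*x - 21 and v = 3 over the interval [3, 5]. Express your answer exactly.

10

The difference (x**2 + 2*x - 21) - (3) = x**2 + 2*x - 24 changes sign at x = 4 inside [3, 5], so split the integral there.
∫[3,4] (x**2 + 2*x - 24) dx = -14/3; the area of that piece is 14/3.
∫[4,5] (x**2 + 2*x - 24) dx = 16/3.
Total area = 14/3 + 16/3 = 10.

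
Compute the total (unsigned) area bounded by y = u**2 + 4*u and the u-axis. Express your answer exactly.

32/3

The curve meets the u-axis where u**2 + 4*u = 0, i.e. u*(u + 4) = 0, at u = -4, 0.
On [-4, 0] the curve lies below the axis; ∫[-4,0] (u**2 + 4*u) du = -32/3, giving area 32/3.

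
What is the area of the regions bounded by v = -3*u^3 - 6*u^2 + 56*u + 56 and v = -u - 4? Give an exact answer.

2521/4

Set the curves equal: -3*u^3 - 6*u^2 + 56*u + 56 = -u - 4, so -3*u^3 - 6*u^2 + 57*u + 60 = 0, which factors as -3*(u - 4)*(u + 1)*(u + 5) = 0. The curves meet at u = -5, -1, 4.
On [-5, -1], v = -u - 4 is on top; that piece has area ∫[-5,-1] (-(-3*u^3 - 6*u^2 + 57*u + 60)) du = 224.
On [-1, 4], v = -3*u^3 - 6*u^2 + 56*u + 56 is on top; that piece has area ∫[-1,4] (-3*u^3 - 6*u^2 + 57*u + 60) du = 1625/4.
Total enclosed area = 224 + 1625/4 = 2521/4.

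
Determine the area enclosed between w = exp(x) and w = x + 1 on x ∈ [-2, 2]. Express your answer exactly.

On [-2, 2], (exp(x)) - (x + 1) = -x + exp(x) - 1 is ≥ 0 throughout, so the area is a single integral of |-x + exp(x) - 1|.
∫[-2,2] (-x + exp(x) - 1) dx = -4 - exp(-2) + exp(2).

-4 - exp(-2) + exp(2)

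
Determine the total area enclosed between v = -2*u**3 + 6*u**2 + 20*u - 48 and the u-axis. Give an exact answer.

407/2

The curve meets the u-axis where -2*u**3 + 6*u**2 + 20*u - 48 = 0, i.e. -2*(u - 4)*(u - 2)*(u + 3) = 0, at u = -3, 2, 4.
On [-3, 2] the curve lies below the axis; ∫[-3,2] (-2*u**3 + 6*u**2 + 20*u - 48) du = -375/2, giving area 375/2.
On [2, 4] the curve lies above the axis; ∫[2,4] (-2*u**3 + 6*u**2 + 20*u - 48) du = 16, giving area 16.
Total area = 375/2 + 16 = 407/2.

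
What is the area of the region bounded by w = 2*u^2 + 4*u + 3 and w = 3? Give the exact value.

Set the curves equal: 2*u^2 + 4*u + 3 = 3, so 2*u^2 + 4*u = 0, which factors as 2*u*(u + 2) = 0. The curves meet at u = -2, 0.
On [-2, 0], w = 3 is on top; that piece has area ∫[-2,0] (-(2*u^2 + 4*u)) du = 8/3.

8/3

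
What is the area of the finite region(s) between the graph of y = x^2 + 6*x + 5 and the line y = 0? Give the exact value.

32/3

The curve meets the x-axis where x^2 + 6*x + 5 = 0, i.e. (x + 1)*(x + 5) = 0, at x = -5, -1.
On [-5, -1] the curve lies below the axis; ∫[-5,-1] (x^2 + 6*x + 5) dx = -32/3, giving area 32/3.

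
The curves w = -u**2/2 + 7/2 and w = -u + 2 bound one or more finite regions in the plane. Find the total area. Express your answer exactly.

16/3

Set the curves equal: -u**2/2 + 7/2 = -u + 2, so -u**2/2 + u + 3/2 = 0, which factors as -(u - 3)*(u + 1)/2 = 0. The curves meet at u = -1, 3.
On [-1, 3], w = -u**2/2 + 7/2 is on top; that piece has area ∫[-1,3] (-u**2/2 + u + 3/2) du = 16/3.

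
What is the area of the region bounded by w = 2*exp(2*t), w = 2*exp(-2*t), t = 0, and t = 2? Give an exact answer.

On [0, 2], (2*exp(2*t)) - (2*exp(-2*t)) = 2*exp(2*t) - 2*exp(-2*t) is ≥ 0 throughout, so the area is a single integral of |2*exp(2*t) - 2*exp(-2*t)|.
∫[0,2] (2*exp(2*t) - 2*exp(-2*t)) dt = -2 + exp(-4) + exp(4).

-2 + exp(-4) + exp(4)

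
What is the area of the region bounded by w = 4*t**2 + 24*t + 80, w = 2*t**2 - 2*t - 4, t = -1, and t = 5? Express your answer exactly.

900

On [-1, 5], (4*t**2 + 24*t + 80) - (2*t**2 - 2*t - 4) = 2*t**2 + 26*t + 84 is ≥ 0 throughout, so the area is a single integral of |2*t**2 + 26*t + 84|.
∫[-1,5] (2*t**2 + 26*t + 84) dt = 900.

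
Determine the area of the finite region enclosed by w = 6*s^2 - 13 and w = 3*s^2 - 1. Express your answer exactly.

32

Set the curves equal: 6*s^2 - 13 = 3*s^2 - 1, so 3*s^2 - 12 = 0, which factors as 3*(s - 2)*(s + 2) = 0. The curves meet at s = -2, 2.
On [-2, 2], w = 3*s^2 - 1 is on top; that piece has area ∫[-2,2] (-(3*s^2 - 12)) ds = 32.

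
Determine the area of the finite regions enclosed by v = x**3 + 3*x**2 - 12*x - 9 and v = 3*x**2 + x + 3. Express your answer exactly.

407/4

Set the curves equal: x**3 + 3*x**2 - 12*x - 9 = 3*x**2 + x + 3, so x**3 - 13*x - 12 = 0, which factors as (x - 4)*(x + 1)*(x + 3) = 0. The curves meet at x = -3, -1, 4.
On [-3, -1], v = x**3 + 3*x**2 - 12*x - 9 is on top; that piece has area ∫[-3,-1] (x**3 - 13*x - 12) dx = 8.
On [-1, 4], v = 3*x**2 + x + 3 is on top; that piece has area ∫[-1,4] (-(x**3 - 13*x - 12)) dx = 375/4.
Total enclosed area = 8 + 375/4 = 407/4.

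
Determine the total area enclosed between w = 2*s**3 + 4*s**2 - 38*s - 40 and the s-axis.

The curve meets the s-axis where 2*s**3 + 4*s**2 - 38*s - 40 = 0, i.e. 2*(s - 4)*(s + 1)*(s + 5) = 0, at s = -5, -1, 4.
On [-5, -1] the curve lies above the axis; ∫[-5,-1] (2*s**3 + 4*s**2 - 38*s - 40) ds = 448/3, giving area 448/3.
On [-1, 4] the curve lies below the axis; ∫[-1,4] (2*s**3 + 4*s**2 - 38*s - 40) ds = -1625/6, giving area 1625/6.
Total area = 448/3 + 1625/6 = 2521/6.

2521/6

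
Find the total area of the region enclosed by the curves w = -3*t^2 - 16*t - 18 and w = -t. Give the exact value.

Set the curves equal: -3*t^2 - 16*t - 18 = -t, so -3*t^2 - 15*t - 18 = 0, which factors as -3*(t + 2)*(t + 3) = 0. The curves meet at t = -3, -2.
On [-3, -2], w = -3*t^2 - 16*t - 18 is on top; that piece has area ∫[-3,-2] (-3*t^2 - 15*t - 18) dt = 1/2.

1/2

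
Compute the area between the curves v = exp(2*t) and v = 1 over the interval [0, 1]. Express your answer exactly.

-3/2 + exp(2)/2

On [0, 1], (exp(2*t)) - (1) = exp(2*t) - 1 is ≥ 0 throughout, so the area is a single integral of |exp(2*t) - 1|.
∫[0,1] (exp(2*t) - 1) dt = -3/2 + exp(2)/2.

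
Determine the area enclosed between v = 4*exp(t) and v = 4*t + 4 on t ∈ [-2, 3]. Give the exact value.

On [-2, 3], (4*exp(t)) - (4*t + 4) = -4*t + 4*exp(t) - 4 is ≥ 0 throughout, so the area is a single integral of |-4*t + 4*exp(t) - 4|.
∫[-2,3] (-4*t + 4*exp(t) - 4) dt = -30 - 4*exp(-2) + 4*exp(3).

-30 - 4*exp(-2) + 4*exp(3)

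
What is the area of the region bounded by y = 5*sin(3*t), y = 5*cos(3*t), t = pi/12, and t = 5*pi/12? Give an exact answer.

On [pi/12, 5*pi/12], (5*sin(3*t)) - (5*cos(3*t)) = 5*sin(3*t) - 5*cos(3*t) is ≥ 0 throughout, so the area is a single integral of |5*sin(3*t) - 5*cos(3*t)|.
∫[pi/12,5*pi/12] (5*sin(3*t) - 5*cos(3*t)) dt = 10*sqrt(2)/3.

10*sqrt(2)/3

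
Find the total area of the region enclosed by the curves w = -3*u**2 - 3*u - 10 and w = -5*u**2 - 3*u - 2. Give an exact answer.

Set the curves equal: -3*u**2 - 3*u - 10 = -5*u**2 - 3*u - 2, so 2*u**2 - 8 = 0, which factors as 2*(u - 2)*(u + 2) = 0. The curves meet at u = -2, 2.
On [-2, 2], w = -5*u**2 - 3*u - 2 is on top; that piece has area ∫[-2,2] (-(2*u**2 - 8)) du = 64/3.

64/3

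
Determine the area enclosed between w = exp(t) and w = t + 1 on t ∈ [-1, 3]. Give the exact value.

-8 - exp(-1) + exp(3)

On [-1, 3], (exp(t)) - (t + 1) = -t + exp(t) - 1 is ≥ 0 throughout, so the area is a single integral of |-t + exp(t) - 1|.
∫[-1,3] (-t + exp(t) - 1) dt = -8 - exp(-1) + exp(3).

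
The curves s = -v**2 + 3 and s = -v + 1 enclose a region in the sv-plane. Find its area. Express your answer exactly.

9/2

Both boundary curves give s as a function of v, so integrate with respect to v. Setting them equal: -v**2 + v + 2 = 0, i.e. -(v - 2)*(v + 1) = 0, so they meet at v = -1, 2.
For v in [-1, 2], s = -v**2 + 3 is on the right; area = ∫[-1,2] (-v**2 + v + 2) dv = 9/2.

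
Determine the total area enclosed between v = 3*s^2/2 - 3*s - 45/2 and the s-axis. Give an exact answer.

128

The curve meets the s-axis where 3*s^2/2 - 3*s - 45/2 = 0, i.e. 3*(s - 5)*(s + 3)/2 = 0, at s = -3, 5.
On [-3, 5] the curve lies below the axis; ∫[-3,5] (3*s^2/2 - 3*s - 45/2) ds = -128, giving area 128.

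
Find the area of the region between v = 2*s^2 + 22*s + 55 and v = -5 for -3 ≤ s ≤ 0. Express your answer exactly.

99

On [-3, 0], (2*s^2 + 22*s + 55) - (-5) = 2*s^2 + 22*s + 60 is ≥ 0 throughout, so the area is a single integral of |2*s^2 + 22*s + 60|.
∫[-3,0] (2*s^2 + 22*s + 60) ds = 99.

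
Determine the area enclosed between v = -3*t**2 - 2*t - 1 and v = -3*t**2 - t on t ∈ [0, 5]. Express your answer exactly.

On [0, 5], (-3*t**2 - 2*t - 1) - (-3*t**2 - t) = -t - 1 is ≤ 0 throughout, so the area is a single integral of |-t - 1|.
∫[0,5] (-t - 1) dt = -35/2; the area of that piece is 35/2.

35/2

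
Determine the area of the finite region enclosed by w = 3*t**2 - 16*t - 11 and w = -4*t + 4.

Set the curves equal: 3*t**2 - 16*t - 11 = -4*t + 4, so 3*t**2 - 12*t - 15 = 0, which factors as 3*(t - 5)*(t + 1) = 0. The curves meet at t = -1, 5.
On [-1, 5], w = -4*t + 4 is on top; that piece has area ∫[-1,5] (-(3*t**2 - 12*t - 15)) dt = 108.

108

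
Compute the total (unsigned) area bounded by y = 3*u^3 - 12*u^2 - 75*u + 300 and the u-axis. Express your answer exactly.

The curve meets the u-axis where 3*u^3 - 12*u^2 - 75*u + 300 = 0, i.e. 3*(u - 5)*(u - 4)*(u + 5) = 0, at u = -5, 4, 5.
On [-5, 4] the curve lies above the axis; ∫[-5,4] (3*u^3 - 12*u^2 - 75*u + 300) du = 8019/4, giving area 8019/4.
On [4, 5] the curve lies below the axis; ∫[4,5] (3*u^3 - 12*u^2 - 75*u + 300) du = -19/4, giving area 19/4.
Total area = 8019/4 + 19/4 = 4019/2.

4019/2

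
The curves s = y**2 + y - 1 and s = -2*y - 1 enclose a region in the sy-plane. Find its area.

Both boundary curves give s as a function of y, so integrate with respect to y. Setting them equal: y**2 + 3*y = 0, i.e. y*(y + 3) = 0, so they meet at y = -3, 0.
For y in [-3, 0], s = y**2 + y - 1 is on the left; area = ∫[-3,0] (-(y**2 + 3*y)) dy = 9/2.

9/2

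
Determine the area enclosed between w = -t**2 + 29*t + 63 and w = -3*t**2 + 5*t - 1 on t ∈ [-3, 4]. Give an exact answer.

1778/3

On [-3, 4], (-t**2 + 29*t + 63) - (-3*t**2 + 5*t - 1) = 2*t**2 + 24*t + 64 is ≥ 0 throughout, so the area is a single integral of |2*t**2 + 24*t + 64|.
∫[-3,4] (2*t**2 + 24*t + 64) dt = 1778/3.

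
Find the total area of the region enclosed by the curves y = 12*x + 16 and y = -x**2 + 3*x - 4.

Set the curves equal: 12*x + 16 = -x**2 + 3*x - 4, so x**2 + 9*x + 20 = 0, which factors as (x + 4)*(x + 5) = 0. The curves meet at x = -5, -4.
On [-5, -4], y = -x**2 + 3*x - 4 is on top; that piece has area ∫[-5,-4] (-(x**2 + 9*x + 20)) dx = 1/6.

1/6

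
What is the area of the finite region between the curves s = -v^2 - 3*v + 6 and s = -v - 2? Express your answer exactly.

Both boundary curves give s as a function of v, so integrate with respect to v. Setting them equal: -v^2 - 2*v + 8 = 0, i.e. -(v - 2)*(v + 4) = 0, so they meet at v = -4, 2.
For v in [-4, 2], s = -v^2 - 3*v + 6 is on the right; area = ∫[-4,2] (-v^2 - 2*v + 8) dv = 36.

36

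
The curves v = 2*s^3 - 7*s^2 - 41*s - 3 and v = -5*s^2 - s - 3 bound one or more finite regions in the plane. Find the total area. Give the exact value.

2521/6

Set the curves equal: 2*s^3 - 7*s^2 - 41*s - 3 = -5*s^2 - s - 3, so 2*s^3 - 2*s^2 - 40*s = 0, which factors as 2*s*(s - 5)*(s + 4) = 0. The curves meet at s = -4, 0, 5.
On [-4, 0], v = 2*s^3 - 7*s^2 - 41*s - 3 is on top; that piece has area ∫[-4,0] (2*s^3 - 2*s^2 - 40*s) ds = 448/3.
On [0, 5], v = -5*s^2 - s - 3 is on top; that piece has area ∫[0,5] (-(2*s^3 - 2*s^2 - 40*s)) ds = 1625/6.
Total enclosed area = 448/3 + 1625/6 = 2521/6.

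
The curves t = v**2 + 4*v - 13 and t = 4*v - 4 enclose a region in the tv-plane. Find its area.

Both boundary curves give t as a function of v, so integrate with respect to v. Setting them equal: v**2 - 9 = 0, i.e. (v - 3)*(v + 3) = 0, so they meet at v = -3, 3.
For v in [-3, 3], t = v**2 + 4*v - 13 is on the left; area = ∫[-3,3] (-(v**2 - 9)) dv = 36.

36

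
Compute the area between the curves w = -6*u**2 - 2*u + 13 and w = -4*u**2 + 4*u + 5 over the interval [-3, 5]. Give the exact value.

The difference (-6*u**2 - 2*u + 13) - (-4*u**2 + 4*u + 5) = -2*u**2 - 6*u + 8 changes sign at u = 1 inside [-3, 5], so split the integral there.
∫[-3,1] (-2*u**2 - 6*u + 8) du = 112/3.
∫[1,5] (-2*u**2 - 6*u + 8) du = -368/3; the area of that piece is 368/3.
Total area = 112/3 + 368/3 = 160.

160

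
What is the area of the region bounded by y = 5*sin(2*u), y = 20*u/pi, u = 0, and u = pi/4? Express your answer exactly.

5/2 - 5*pi/8

On [0, pi/4], (5*sin(2*u)) - (20*u/pi) = -20*u/pi + 5*sin(2*u) is ≥ 0 throughout, so the area is a single integral of |-20*u/pi + 5*sin(2*u)|.
∫[0,pi/4] (-20*u/pi + 5*sin(2*u)) du = 5/2 - 5*pi/8.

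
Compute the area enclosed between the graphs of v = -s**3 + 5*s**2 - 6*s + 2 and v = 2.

Set the curves equal: -s**3 + 5*s**2 - 6*s + 2 = 2, so -s**3 + 5*s**2 - 6*s = 0, which factors as -s*(s - 3)*(s - 2) = 0. The curves meet at s = 0, 2, 3.
On [0, 2], v = 2 is on top; that piece has area ∫[0,2] (-(-s**3 + 5*s**2 - 6*s)) ds = 8/3.
On [2, 3], v = -s**3 + 5*s**2 - 6*s + 2 is on top; that piece has area ∫[2,3] (-s**3 + 5*s**2 - 6*s) ds = 5/12.
Total enclosed area = 8/3 + 5/12 = 37/12.

37/12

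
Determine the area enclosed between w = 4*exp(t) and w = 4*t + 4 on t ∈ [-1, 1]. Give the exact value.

On [-1, 1], (4*exp(t)) - (4*t + 4) = -4*t + 4*exp(t) - 4 is ≥ 0 throughout, so the area is a single integral of |-4*t + 4*exp(t) - 4|.
∫[-1,1] (-4*t + 4*exp(t) - 4) dt = -8 - 4*exp(-1) + 4*exp(1).

-8 - 4*exp(-1) + 4*exp(1)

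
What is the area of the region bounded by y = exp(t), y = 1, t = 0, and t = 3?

On [0, 3], (exp(t)) - (1) = exp(t) - 1 is ≥ 0 throughout, so the area is a single integral of |exp(t) - 1|.
∫[0,3] (exp(t) - 1) dt = -4 + exp(3).

-4 + exp(3)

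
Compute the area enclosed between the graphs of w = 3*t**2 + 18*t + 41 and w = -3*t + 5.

Set the curves equal: 3*t**2 + 18*t + 41 = -3*t + 5, so 3*t**2 + 21*t + 36 = 0, which factors as 3*(t + 3)*(t + 4) = 0. The curves meet at t = -4, -3.
On [-4, -3], w = -3*t + 5 is on top; that piece has area ∫[-4,-3] (-(3*t**2 + 21*t + 36)) dt = 1/2.

1/2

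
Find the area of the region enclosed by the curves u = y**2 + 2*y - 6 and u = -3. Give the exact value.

Both boundary curves give u as a function of y, so integrate with respect to y. Setting them equal: y**2 + 2*y - 3 = 0, i.e. (y - 1)*(y + 3) = 0, so they meet at y = -3, 1.
For y in [-3, 1], u = y**2 + 2*y - 6 is on the left; area = ∫[-3,1] (-(y**2 + 2*y - 3)) dy = 32/3.

32/3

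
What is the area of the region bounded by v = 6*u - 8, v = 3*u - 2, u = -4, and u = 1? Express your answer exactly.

105/2

On [-4, 1], (6*u - 8) - (3*u - 2) = 3*u - 6 is ≤ 0 throughout, so the area is a single integral of |3*u - 6|.
∫[-4,1] (3*u - 6) du = -105/2; the area of that piece is 105/2.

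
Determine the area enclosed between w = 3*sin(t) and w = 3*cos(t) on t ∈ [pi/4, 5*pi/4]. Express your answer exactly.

On [pi/4, 5*pi/4], (3*sin(t)) - (3*cos(t)) = 3*sin(t) - 3*cos(t) is ≥ 0 throughout, so the area is a single integral of |3*sin(t) - 3*cos(t)|.
∫[pi/4,5*pi/4] (3*sin(t) - 3*cos(t)) dt = 6*sqrt(2).

6*sqrt(2)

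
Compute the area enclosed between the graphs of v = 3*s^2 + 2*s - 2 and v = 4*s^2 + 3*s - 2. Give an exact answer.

1/6

Set the curves equal: 3*s^2 + 2*s - 2 = 4*s^2 + 3*s - 2, so -s^2 - s = 0, which factors as -s*(s + 1) = 0. The curves meet at s = -1, 0.
On [-1, 0], v = 3*s^2 + 2*s - 2 is on top; that piece has area ∫[-1,0] (-s^2 - s) ds = 1/6.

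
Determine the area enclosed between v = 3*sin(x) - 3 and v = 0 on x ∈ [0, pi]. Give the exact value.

On [0, pi], (3*sin(x) - 3) - (0) = 3*sin(x) - 3 is ≤ 0 throughout, so the area is a single integral of |3*sin(x) - 3|.
∫[0,pi] (3*sin(x) - 3) dx = 6 - 3*pi; the area of that piece is -6 + 3*pi.

-6 + 3*pi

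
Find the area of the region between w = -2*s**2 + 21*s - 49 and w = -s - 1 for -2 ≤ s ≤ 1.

183

On [-2, 1], (-2*s**2 + 21*s - 49) - (-s - 1) = -2*s**2 + 22*s - 48 is ≤ 0 throughout, so the area is a single integral of |-2*s**2 + 22*s - 48|.
∫[-2,1] (-2*s**2 + 22*s - 48) ds = -183; the area of that piece is 183.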